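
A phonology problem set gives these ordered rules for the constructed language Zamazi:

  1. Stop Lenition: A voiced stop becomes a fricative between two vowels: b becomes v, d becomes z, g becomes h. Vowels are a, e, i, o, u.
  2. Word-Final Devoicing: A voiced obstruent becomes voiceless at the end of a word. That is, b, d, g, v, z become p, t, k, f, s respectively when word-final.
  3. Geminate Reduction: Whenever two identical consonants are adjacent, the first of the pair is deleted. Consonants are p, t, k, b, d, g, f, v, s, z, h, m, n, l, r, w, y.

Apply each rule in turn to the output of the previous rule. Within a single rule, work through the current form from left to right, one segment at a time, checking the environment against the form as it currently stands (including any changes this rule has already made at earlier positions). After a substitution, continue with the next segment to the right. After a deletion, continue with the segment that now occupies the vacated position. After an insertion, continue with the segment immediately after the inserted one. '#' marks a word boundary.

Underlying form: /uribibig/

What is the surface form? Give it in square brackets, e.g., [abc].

[urivivik]

1 Stop Lenition: [uribibig] → [urivivig]
2 Word-Final Devoicing: [urivivig] → [urivivik]
3 Geminate Reduction: no change — [urivivik]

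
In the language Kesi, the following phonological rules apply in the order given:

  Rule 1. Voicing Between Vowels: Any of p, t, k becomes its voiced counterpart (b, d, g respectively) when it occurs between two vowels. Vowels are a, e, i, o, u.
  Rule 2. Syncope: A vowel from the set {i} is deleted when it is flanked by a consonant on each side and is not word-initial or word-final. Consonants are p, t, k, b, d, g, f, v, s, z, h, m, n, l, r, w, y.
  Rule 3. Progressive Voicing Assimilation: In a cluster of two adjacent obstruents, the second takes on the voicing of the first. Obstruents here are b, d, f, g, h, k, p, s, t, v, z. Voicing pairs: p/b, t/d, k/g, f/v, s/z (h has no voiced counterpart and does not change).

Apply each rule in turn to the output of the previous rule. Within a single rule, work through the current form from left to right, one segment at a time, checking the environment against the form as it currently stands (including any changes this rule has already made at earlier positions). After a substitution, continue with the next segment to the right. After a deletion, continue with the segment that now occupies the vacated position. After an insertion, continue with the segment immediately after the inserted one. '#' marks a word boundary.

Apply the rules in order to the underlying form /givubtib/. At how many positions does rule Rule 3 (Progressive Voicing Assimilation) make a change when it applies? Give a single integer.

Rule 1 Voicing Between Vowels: no change — [givubtib]
Rule 2 Syncope: [givubtib] → [gvubtb]
Rule 3 Progressive Voicing Assimilation: [gvubtb] → [gvubdb]
Rule Rule 3 changed 1 position(s).

1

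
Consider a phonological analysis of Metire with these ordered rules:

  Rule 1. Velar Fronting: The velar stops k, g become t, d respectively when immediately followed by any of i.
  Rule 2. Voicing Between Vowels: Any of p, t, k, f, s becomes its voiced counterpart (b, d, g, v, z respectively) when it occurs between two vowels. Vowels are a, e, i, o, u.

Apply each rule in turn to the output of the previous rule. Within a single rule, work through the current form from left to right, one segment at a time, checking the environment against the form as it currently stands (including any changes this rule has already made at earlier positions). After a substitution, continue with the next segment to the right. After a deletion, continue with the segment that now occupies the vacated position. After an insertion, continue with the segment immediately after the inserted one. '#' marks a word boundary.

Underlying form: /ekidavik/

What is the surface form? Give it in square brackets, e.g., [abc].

Rule 1 Velar Fronting: [ekidavik] → [etidavik]
Rule 2 Voicing Between Vowels: [etidavik] → [edidavik]

[edidavik]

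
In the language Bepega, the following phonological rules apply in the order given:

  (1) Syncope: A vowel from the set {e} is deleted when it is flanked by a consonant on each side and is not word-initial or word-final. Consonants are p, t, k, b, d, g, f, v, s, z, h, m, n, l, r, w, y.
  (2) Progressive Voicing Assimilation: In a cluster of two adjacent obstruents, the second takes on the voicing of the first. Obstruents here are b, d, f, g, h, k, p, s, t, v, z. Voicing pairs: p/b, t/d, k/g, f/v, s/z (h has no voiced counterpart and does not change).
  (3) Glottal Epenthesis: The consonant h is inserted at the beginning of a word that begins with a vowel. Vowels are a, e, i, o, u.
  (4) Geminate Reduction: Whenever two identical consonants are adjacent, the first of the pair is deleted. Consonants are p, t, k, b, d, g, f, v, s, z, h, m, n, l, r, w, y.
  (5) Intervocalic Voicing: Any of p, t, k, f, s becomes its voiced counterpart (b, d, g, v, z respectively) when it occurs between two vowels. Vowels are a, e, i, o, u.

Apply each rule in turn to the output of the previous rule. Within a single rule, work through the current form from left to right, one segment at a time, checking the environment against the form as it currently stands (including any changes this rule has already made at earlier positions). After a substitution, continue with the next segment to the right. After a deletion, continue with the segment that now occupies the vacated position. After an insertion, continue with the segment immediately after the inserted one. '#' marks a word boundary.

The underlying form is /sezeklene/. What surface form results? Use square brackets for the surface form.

(1) Syncope: [sezeklene] → [szklne]
(2) Progressive Voicing Assimilation: [szklne] → [ssklne]
(3) Glottal Epenthesis: no change — [ssklne]
(4) Geminate Reduction: [ssklne] → [sklne]
(5) Intervocalic Voicing: no change — [sklne]

[sklne]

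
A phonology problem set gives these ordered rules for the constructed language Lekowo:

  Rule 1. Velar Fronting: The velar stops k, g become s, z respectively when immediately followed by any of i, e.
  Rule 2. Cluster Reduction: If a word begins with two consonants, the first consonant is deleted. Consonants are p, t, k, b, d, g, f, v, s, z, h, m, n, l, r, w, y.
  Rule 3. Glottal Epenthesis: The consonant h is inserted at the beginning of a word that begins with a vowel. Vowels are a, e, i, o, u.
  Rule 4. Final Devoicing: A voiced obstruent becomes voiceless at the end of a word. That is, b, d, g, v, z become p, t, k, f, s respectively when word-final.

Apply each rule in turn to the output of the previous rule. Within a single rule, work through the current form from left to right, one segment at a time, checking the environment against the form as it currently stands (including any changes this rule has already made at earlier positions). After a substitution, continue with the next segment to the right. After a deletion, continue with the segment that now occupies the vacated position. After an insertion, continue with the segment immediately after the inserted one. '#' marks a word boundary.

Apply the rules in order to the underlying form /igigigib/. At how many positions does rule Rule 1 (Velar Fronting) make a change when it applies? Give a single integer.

Rule 1 Velar Fronting: [igigigib] → [izizizib]
Rule 2 Cluster Reduction: no change — [izizizib]
Rule 3 Glottal Epenthesis: [izizizib] → [hizizizib]
Rule 4 Final Devoicing: [hizizizib] → [hizizizip]
Rule Rule 1 changed 3 position(s).

3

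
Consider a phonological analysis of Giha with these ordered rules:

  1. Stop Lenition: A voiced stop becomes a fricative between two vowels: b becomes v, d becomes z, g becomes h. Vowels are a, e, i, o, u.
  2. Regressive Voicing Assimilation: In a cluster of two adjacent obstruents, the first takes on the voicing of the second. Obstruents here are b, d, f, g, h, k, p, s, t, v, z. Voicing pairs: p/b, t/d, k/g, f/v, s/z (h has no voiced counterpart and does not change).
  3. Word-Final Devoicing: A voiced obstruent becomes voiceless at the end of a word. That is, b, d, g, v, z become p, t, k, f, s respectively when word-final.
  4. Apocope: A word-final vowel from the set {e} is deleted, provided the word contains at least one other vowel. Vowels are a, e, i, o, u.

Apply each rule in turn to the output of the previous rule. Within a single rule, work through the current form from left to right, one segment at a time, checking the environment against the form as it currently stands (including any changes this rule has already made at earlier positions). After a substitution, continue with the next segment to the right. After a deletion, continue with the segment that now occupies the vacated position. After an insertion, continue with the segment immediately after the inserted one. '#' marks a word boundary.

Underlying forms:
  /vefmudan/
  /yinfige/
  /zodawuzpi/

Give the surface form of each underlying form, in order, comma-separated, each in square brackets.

[vefmuzan], [yinfih], [zozawuspi]

/vefmudan/:
  1 Stop Lenition: [vefmudan] → [vefmuzan]
  2 Regressive Voicing Assimilation: no change — [vefmuzan]
  3 Word-Final Devoicing: no change — [vefmuzan]
  4 Apocope: no change — [vefmuzan]
/yinfige/:
  1 Stop Lenition: [yinfige] → [yinfihe]
  2 Regressive Voicing Assimilation: no change — [yinfihe]
  3 Word-Final Devoicing: no change — [yinfihe]
  4 Apocope: [yinfihe] → [yinfih]
/zodawuzpi/:
  1 Stop Lenition: [zodawuzpi] → [zozawuzpi]
  2 Regressive Voicing Assimilation: [zozawuzpi] → [zozawuspi]
  3 Word-Final Devoicing: no change — [zozawuspi]
  4 Apocope: no change — [zozawuspi]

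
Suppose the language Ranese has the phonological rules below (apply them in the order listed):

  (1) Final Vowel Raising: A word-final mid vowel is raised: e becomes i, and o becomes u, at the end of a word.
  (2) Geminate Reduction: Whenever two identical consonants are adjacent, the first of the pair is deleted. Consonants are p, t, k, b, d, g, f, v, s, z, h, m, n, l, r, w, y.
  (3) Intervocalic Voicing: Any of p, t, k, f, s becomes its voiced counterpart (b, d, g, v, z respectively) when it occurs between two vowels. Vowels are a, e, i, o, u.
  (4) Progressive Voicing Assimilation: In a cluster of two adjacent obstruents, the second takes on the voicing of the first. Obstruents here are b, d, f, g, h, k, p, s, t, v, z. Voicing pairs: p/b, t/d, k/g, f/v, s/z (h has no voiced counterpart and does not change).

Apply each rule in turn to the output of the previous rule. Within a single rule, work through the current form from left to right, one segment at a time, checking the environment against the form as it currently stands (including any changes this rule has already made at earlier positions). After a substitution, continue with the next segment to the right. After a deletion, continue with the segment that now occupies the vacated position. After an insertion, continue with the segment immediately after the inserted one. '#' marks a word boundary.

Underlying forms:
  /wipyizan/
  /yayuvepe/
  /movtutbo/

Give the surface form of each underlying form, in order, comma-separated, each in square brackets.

/wipyizan/:
  (1) Final Vowel Raising: no change — [wipyizan]
  (2) Geminate Reduction: no change — [wipyizan]
  (3) Intervocalic Voicing: no change — [wipyizan]
  (4) Progressive Voicing Assimilation: no change — [wipyizan]
/yayuvepe/:
  (1) Final Vowel Raising: [yayuvepe] → [yayuvepi]
  (2) Geminate Reduction: no change — [yayuvepi]
  (3) Intervocalic Voicing: [yayuvepi] → [yayuvebi]
  (4) Progressive Voicing Assimilation: no change — [yayuvebi]
/movtutbo/:
  (1) Final Vowel Raising: [movtutbo] → [movtutbu]
  (2) Geminate Reduction: no change — [movtutbu]
  (3) Intervocalic Voicing: no change — [movtutbu]
  (4) Progressive Voicing Assimilation: [movtutbu] → [movdutpu]

[wipyizan], [yayuvebi], [movdutpu]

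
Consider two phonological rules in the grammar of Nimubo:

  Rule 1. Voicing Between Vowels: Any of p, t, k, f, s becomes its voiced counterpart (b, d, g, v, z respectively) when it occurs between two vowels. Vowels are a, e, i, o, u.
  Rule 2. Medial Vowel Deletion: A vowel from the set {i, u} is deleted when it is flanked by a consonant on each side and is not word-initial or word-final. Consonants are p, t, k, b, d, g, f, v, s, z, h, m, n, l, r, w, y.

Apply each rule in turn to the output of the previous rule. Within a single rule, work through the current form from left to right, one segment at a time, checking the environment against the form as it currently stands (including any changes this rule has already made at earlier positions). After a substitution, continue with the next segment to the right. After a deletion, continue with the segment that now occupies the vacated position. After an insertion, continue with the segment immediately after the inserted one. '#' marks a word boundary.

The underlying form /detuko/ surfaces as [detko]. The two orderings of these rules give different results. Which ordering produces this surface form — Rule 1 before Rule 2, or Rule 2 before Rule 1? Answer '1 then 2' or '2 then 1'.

Order 1 then 2:
  1 Voicing Between Vowels: [detuko] → [dedugo]
  2 Medial Vowel Deletion: [dedugo] → [dedgo]
  result: [dedgo]
Order 2 then 1:
  2 Medial Vowel Deletion: [detuko] → [detko]
  1 Voicing Between Vowels: no change — [detko]
  result: [detko]

2 then 1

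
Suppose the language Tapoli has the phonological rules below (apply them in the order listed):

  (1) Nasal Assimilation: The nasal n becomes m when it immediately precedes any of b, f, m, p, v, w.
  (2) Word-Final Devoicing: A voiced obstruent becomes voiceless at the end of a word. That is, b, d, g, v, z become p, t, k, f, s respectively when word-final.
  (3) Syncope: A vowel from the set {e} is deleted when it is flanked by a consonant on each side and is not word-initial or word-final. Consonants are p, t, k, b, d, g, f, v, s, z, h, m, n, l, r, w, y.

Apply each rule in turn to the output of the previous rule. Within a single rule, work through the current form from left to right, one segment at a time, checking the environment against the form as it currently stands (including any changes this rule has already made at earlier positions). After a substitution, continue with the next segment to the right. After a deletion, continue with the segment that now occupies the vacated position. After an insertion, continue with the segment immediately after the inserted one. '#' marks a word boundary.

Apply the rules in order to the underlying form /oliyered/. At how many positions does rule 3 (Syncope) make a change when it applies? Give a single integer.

(1) Nasal Assimilation: no change — [oliyered]
(2) Word-Final Devoicing: [oliyered] → [oliyeret]
(3) Syncope: [oliyeret] → [oliyrt]
Rule 3 changed 2 position(s).

2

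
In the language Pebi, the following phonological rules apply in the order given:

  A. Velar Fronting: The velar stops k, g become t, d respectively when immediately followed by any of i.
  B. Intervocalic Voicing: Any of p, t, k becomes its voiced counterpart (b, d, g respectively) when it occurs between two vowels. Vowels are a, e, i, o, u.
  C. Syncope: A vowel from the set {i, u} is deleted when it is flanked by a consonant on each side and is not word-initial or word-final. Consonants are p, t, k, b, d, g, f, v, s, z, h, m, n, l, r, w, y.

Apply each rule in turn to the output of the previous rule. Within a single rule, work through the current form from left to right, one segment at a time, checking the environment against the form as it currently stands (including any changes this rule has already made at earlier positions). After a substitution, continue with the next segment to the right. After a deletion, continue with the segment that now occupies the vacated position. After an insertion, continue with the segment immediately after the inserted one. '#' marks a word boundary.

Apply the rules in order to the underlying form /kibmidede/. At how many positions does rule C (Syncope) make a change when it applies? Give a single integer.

2

A Velar Fronting: [kibmidede] → [tibmidede]
B Intervocalic Voicing: no change — [tibmidede]
C Syncope: [tibmidede] → [tbmdede]
Rule C changed 2 position(s).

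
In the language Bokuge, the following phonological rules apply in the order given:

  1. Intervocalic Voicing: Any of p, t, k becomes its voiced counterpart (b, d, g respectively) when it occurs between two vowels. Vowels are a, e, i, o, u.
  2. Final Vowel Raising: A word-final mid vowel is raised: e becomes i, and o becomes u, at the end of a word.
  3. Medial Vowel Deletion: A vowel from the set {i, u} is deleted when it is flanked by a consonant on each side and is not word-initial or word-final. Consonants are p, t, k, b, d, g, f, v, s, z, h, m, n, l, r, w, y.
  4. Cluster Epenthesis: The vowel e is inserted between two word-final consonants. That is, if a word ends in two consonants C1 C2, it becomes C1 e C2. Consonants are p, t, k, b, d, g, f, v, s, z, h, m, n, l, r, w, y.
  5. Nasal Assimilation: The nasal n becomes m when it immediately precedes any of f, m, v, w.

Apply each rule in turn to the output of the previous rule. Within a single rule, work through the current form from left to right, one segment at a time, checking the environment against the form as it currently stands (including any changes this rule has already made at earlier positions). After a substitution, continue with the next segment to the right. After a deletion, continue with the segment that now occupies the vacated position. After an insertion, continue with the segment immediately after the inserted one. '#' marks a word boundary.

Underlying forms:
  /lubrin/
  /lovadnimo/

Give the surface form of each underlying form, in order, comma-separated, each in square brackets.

[lbren], [lovadmmu]

/lubrin/:
  1 Intervocalic Voicing: no change — [lubrin]
  2 Final Vowel Raising: no change — [lubrin]
  3 Medial Vowel Deletion: [lubrin] → [lbrn]
  4 Cluster Epenthesis: [lbrn] → [lbren]
  5 Nasal Assimilation: no change — [lbren]
/lovadnimo/:
  1 Intervocalic Voicing: no change — [lovadnimo]
  2 Final Vowel Raising: [lovadnimo] → [lovadnimu]
  3 Medial Vowel Deletion: [lovadnimu] → [lovadnmu]
  4 Cluster Epenthesis: no change — [lovadnmu]
  5 Nasal Assimilation: [lovadnmu] → [lovadmmu]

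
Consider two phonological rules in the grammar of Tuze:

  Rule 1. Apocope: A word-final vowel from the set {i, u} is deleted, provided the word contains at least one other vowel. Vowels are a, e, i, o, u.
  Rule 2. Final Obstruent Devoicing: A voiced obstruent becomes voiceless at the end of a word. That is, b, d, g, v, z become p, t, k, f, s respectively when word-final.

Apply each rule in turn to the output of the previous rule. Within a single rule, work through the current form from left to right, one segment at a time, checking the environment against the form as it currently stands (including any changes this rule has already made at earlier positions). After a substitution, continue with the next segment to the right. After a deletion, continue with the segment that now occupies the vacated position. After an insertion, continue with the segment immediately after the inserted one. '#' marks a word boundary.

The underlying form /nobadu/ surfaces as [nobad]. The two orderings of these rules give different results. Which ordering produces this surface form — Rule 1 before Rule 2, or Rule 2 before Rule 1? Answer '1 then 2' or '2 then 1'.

2 then 1

Order 1 then 2:
  1 Apocope: [nobadu] → [nobad]
  2 Final Obstruent Devoicing: [nobad] → [nobat]
  result: [nobat]
Order 2 then 1:
  2 Final Obstruent Devoicing: no change — [nobadu]
  1 Apocope: [nobadu] → [nobad]
  result: [nobad]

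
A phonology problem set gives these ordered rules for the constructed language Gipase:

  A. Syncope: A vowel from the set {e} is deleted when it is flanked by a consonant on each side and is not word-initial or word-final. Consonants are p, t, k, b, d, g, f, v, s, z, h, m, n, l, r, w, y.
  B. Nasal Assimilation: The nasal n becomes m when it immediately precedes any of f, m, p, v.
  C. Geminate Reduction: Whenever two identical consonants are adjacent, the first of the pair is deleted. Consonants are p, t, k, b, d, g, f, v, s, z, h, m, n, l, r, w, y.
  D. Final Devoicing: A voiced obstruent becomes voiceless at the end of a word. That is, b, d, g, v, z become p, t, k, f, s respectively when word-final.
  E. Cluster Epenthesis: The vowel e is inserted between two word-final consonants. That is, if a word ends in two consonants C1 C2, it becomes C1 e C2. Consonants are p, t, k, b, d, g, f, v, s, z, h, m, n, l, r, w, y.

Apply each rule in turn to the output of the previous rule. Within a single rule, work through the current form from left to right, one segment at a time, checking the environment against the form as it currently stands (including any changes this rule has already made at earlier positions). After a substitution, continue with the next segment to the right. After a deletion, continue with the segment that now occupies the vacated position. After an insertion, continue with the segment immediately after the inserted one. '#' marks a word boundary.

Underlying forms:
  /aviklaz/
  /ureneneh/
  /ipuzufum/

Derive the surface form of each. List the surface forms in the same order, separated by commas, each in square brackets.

[aviklas], [urneh], [ipuzufum]

/aviklaz/:
  A Syncope: no change — [aviklaz]
  B Nasal Assimilation: no change — [aviklaz]
  C Geminate Reduction: no change — [aviklaz]
  D Final Devoicing: [aviklaz] → [aviklas]
  E Cluster Epenthesis: no change — [aviklas]
/ureneneh/:
  A Syncope: [ureneneh] → [urnnh]
  B Nasal Assimilation: no change — [urnnh]
  C Geminate Reduction: [urnnh] → [urnh]
  D Final Devoicing: no change — [urnh]
  E Cluster Epenthesis: [urnh] → [urneh]
/ipuzufum/:
  A Syncope: no change — [ipuzufum]
  B Nasal Assimilation: no change — [ipuzufum]
  C Geminate Reduction: no change — [ipuzufum]
  D Final Devoicing: no change — [ipuzufum]
  E Cluster Epenthesis: no change — [ipuzufum]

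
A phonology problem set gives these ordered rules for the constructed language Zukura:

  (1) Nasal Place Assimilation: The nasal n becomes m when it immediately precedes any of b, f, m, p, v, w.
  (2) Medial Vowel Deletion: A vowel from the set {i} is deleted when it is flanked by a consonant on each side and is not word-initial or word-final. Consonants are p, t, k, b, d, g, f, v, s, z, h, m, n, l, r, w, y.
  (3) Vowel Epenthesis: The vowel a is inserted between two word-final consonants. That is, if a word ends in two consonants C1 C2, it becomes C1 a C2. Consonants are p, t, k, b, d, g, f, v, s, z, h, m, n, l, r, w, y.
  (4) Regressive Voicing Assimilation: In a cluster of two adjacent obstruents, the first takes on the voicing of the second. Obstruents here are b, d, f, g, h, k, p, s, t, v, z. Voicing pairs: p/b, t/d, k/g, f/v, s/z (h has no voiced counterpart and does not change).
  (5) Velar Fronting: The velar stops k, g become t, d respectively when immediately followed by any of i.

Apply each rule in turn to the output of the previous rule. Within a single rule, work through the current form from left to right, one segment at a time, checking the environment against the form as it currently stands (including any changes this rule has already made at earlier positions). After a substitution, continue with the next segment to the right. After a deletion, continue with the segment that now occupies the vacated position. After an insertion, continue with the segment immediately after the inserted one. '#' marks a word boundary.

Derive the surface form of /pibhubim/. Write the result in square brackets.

(1) Nasal Place Assimilation: no change — [pibhubim]
(2) Medial Vowel Deletion: [pibhubim] → [pbhubm]
(3) Vowel Epenthesis: [pbhubm] → [pbhubam]
(4) Regressive Voicing Assimilation: [pbhubam] → [bphubam]
(5) Velar Fronting: no change — [bphubam]

[bphubam]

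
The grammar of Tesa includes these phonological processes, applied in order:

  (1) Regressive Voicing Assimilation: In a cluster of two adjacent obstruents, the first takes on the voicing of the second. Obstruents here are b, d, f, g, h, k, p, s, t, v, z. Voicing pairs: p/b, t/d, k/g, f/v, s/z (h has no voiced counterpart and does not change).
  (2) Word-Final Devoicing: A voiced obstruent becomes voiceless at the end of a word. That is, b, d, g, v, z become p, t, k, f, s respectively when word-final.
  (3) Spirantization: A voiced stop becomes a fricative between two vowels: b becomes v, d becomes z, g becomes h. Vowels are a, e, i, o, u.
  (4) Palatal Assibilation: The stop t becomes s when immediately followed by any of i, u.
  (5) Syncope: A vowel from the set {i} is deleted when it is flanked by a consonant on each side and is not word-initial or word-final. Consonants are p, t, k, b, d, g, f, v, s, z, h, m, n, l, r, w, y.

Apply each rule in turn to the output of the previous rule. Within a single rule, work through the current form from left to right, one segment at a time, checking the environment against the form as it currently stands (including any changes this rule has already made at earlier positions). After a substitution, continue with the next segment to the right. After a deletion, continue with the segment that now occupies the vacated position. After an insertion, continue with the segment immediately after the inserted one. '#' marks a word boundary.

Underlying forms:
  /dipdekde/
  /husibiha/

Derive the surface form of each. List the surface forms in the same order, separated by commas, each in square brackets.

/dipdekde/:
  (1) Regressive Voicing Assimilation: [dipdekde] → [dibdegde]
  (2) Word-Final Devoicing: no change — [dibdegde]
  (3) Spirantization: no change — [dibdegde]
  (4) Palatal Assibilation: no change — [dibdegde]
  (5) Syncope: [dibdegde] → [dbdegde]
/husibiha/:
  (1) Regressive Voicing Assimilation: no change — [husibiha]
  (2) Word-Final Devoicing: no change — [husibiha]
  (3) Spirantization: [husibiha] → [husiviha]
  (4) Palatal Assibilation: no change — [husiviha]
  (5) Syncope: [husiviha] → [husvha]

[dbdegde], [husvha]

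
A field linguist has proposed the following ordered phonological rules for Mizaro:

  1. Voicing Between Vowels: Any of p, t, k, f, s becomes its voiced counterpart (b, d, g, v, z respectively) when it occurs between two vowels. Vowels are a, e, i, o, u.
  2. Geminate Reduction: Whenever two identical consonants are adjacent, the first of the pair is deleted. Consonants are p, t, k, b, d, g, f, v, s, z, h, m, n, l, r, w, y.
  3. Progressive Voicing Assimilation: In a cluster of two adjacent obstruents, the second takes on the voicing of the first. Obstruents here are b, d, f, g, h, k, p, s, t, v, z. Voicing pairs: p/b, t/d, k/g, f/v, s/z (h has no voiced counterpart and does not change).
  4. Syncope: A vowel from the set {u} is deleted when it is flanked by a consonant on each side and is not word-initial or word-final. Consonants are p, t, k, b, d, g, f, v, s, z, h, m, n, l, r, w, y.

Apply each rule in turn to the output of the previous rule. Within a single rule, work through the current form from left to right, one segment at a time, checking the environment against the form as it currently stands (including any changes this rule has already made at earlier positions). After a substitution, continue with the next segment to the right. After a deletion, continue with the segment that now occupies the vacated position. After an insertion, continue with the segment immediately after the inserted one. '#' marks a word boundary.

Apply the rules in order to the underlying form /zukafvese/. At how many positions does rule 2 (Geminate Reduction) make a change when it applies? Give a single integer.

0

1 Voicing Between Vowels: [zukafvese] → [zugafveze]
2 Geminate Reduction: no change — [zugafveze]
3 Progressive Voicing Assimilation: [zugafveze] → [zugaffeze]
4 Syncope: [zugaffeze] → [zgaffeze]
Rule 2 changed 0 position(s).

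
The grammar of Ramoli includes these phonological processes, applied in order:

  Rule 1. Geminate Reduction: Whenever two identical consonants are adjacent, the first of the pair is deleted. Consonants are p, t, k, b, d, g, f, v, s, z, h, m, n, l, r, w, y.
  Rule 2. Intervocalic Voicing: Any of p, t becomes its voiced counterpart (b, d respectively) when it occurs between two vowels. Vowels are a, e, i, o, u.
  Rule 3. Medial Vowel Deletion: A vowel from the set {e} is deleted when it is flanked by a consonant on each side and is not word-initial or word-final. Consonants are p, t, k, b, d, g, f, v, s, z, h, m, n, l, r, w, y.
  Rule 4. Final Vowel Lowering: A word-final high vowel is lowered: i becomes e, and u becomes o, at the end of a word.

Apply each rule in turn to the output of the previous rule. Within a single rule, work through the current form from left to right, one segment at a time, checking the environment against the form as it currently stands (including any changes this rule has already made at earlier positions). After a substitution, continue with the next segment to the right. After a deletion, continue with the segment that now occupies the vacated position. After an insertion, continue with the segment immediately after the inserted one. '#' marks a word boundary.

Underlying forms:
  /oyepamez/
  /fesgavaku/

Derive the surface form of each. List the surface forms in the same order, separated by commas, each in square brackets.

/oyepamez/:
  Rule 1 Geminate Reduction: no change — [oyepamez]
  Rule 2 Intervocalic Voicing: [oyepamez] → [oyebamez]
  Rule 3 Medial Vowel Deletion: [oyebamez] → [oybamz]
  Rule 4 Final Vowel Lowering: no change — [oybamz]
/fesgavaku/:
  Rule 1 Geminate Reduction: no change — [fesgavaku]
  Rule 2 Intervocalic Voicing: no change — [fesgavaku]
  Rule 3 Medial Vowel Deletion: [fesgavaku] → [fsgavaku]
  Rule 4 Final Vowel Lowering: [fsgavaku] → [fsgavako]

[oybamz], [fsgavako]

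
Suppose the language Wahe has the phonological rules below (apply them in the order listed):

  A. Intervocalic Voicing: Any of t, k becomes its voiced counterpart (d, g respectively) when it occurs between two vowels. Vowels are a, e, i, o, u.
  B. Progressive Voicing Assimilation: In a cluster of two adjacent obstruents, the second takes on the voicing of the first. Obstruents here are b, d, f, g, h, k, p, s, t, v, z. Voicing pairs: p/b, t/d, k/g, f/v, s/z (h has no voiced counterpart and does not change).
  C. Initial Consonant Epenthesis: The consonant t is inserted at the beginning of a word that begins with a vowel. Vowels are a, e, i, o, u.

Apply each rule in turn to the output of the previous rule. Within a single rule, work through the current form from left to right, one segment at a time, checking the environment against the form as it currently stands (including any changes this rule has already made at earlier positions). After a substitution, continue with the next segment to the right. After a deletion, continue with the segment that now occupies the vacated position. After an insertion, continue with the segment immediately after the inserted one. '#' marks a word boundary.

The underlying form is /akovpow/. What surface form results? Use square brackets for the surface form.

[tagovbow]

A Intervocalic Voicing: [akovpow] → [agovpow]
B Progressive Voicing Assimilation: [agovpow] → [agovbow]
C Initial Consonant Epenthesis: [agovbow] → [tagovbow]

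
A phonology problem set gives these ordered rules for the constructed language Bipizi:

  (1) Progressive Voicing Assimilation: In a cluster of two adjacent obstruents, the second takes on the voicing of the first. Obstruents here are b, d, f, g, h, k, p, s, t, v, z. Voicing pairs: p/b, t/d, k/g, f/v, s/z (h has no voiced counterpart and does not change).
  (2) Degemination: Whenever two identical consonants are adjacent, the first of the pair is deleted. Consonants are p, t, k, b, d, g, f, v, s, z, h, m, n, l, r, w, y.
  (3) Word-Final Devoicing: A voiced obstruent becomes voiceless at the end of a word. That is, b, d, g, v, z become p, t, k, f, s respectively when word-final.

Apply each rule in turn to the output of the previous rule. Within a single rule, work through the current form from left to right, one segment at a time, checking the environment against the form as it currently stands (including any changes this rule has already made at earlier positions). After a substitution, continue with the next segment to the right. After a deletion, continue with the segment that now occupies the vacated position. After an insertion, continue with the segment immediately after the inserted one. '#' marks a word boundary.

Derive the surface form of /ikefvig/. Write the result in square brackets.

[ikefik]

(1) Progressive Voicing Assimilation: [ikefvig] → [ikeffig]
(2) Degemination: [ikeffig] → [ikefig]
(3) Word-Final Devoicing: [ikefig] → [ikefik]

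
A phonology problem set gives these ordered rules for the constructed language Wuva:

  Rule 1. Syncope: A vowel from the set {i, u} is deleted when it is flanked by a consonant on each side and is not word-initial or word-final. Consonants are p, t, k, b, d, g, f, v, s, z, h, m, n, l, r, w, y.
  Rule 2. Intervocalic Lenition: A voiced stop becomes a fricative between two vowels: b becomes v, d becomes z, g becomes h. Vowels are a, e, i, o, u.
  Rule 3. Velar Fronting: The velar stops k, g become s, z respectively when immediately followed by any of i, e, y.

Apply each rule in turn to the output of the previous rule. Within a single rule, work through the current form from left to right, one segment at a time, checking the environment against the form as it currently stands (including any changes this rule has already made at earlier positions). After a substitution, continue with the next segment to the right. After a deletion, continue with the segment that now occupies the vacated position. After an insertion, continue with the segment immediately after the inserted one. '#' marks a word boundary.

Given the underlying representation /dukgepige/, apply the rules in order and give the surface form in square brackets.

Rule 1 Syncope: [dukgepige] → [dkgepge]
Rule 2 Intervocalic Lenition: no change — [dkgepge]
Rule 3 Velar Fronting: [dkgepge] → [dkzepze]

[dkzepze]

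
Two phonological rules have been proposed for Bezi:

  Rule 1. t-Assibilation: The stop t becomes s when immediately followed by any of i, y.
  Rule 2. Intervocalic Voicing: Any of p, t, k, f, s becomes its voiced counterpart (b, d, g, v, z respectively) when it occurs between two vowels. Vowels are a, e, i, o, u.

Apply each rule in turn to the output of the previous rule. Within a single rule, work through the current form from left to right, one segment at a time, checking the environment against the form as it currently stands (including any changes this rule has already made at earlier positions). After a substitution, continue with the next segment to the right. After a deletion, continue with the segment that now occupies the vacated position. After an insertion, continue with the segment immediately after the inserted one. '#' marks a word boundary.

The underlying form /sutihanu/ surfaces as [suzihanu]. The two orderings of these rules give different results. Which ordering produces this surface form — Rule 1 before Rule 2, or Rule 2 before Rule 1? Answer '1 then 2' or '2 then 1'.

Order 1 then 2:
  1 t-Assibilation: [sutihanu] → [susihanu]
  2 Intervocalic Voicing: [susihanu] → [suzihanu]
  result: [suzihanu]
Order 2 then 1:
  2 Intervocalic Voicing: [sutihanu] → [sudihanu]
  1 t-Assibilation: no change — [sudihanu]
  result: [sudihanu]

1 then 2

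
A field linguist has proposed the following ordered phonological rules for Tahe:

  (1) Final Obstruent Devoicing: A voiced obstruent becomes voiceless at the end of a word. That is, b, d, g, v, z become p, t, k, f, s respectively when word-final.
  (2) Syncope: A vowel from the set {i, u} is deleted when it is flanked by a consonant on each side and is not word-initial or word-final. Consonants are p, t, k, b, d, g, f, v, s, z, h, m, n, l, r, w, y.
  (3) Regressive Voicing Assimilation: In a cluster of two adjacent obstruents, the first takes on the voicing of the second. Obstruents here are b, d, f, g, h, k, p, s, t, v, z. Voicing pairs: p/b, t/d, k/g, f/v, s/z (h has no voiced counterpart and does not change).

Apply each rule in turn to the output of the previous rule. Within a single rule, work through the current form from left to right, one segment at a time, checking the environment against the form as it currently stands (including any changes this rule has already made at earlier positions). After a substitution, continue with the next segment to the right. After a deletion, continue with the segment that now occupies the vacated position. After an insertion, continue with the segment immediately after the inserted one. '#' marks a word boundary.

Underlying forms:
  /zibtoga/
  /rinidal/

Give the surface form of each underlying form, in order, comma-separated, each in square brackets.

/zibtoga/:
  (1) Final Obstruent Devoicing: no change — [zibtoga]
  (2) Syncope: [zibtoga] → [zbtoga]
  (3) Regressive Voicing Assimilation: [zbtoga] → [zptoga]
/rinidal/:
  (1) Final Obstruent Devoicing: no change — [rinidal]
  (2) Syncope: [rinidal] → [rndal]
  (3) Regressive Voicing Assimilation: no change — [rndal]

[zptoga], [rndal]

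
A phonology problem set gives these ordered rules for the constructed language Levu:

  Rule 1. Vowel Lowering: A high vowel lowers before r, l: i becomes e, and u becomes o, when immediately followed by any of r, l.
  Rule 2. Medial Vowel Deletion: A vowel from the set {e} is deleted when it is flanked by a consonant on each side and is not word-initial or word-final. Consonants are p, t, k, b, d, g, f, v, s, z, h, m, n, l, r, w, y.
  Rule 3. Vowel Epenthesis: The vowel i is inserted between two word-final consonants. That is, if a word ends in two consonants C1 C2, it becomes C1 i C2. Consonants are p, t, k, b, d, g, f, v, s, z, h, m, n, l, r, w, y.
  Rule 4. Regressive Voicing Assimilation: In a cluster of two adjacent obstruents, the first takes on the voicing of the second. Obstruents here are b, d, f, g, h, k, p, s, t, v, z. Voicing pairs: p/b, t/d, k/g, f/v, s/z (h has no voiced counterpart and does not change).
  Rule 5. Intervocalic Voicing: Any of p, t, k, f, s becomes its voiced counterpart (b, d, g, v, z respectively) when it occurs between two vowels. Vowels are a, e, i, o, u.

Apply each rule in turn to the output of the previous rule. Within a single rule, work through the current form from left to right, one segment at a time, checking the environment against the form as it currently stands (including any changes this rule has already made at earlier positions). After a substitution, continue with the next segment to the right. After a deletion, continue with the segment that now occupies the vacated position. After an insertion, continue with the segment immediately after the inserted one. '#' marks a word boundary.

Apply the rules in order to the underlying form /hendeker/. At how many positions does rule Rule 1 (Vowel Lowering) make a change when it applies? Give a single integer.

0

Rule 1 Vowel Lowering: no change — [hendeker]
Rule 2 Medial Vowel Deletion: [hendeker] → [hndkr]
Rule 3 Vowel Epenthesis: [hndkr] → [hndkir]
Rule 4 Regressive Voicing Assimilation: [hndkir] → [hntkir]
Rule 5 Intervocalic Voicing: no change — [hntkir]
Rule Rule 1 changed 0 position(s).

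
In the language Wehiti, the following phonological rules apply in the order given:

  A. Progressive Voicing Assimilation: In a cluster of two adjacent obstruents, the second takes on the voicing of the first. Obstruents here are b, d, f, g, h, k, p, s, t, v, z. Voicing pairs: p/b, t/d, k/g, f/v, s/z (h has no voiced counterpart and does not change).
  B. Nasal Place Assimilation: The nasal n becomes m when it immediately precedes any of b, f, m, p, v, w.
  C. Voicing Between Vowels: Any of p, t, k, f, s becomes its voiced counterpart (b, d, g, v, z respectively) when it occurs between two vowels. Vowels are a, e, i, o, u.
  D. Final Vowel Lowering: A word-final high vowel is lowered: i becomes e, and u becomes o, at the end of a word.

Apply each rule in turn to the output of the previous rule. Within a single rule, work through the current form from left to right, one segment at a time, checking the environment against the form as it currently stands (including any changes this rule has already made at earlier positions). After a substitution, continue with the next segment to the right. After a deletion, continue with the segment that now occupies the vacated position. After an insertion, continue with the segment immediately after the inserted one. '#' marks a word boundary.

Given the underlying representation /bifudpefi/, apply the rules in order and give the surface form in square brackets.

A Progressive Voicing Assimilation: [bifudpefi] → [bifudbefi]
B Nasal Place Assimilation: no change — [bifudbefi]
C Voicing Between Vowels: [bifudbefi] → [bivudbevi]
D Final Vowel Lowering: [bivudbevi] → [bivudbeve]

[bivudbeve]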